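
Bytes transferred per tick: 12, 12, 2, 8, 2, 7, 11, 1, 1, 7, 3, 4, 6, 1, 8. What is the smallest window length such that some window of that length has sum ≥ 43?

add 12: running sum 12 < 43
add 12: running sum 24 < 43
add 2: running sum 26 < 43
add 8: running sum 34 < 43
add 2: running sum 36 < 43
end 5: [12, 12, 2, 8, 2, 7] sum 43, len 6
end 6: [12, 12, 2, 8, 2, 7, 11] sum 54, len 7
end 7: [12, 2, 8, 2, 7, 11, 1] sum 43, len 7
end 8: [12, 2, 8, 2, 7, 11, 1, 1] sum 44, len 8
end 9: [12, 2, 8, 2, 7, 11, 1, 1, 7] sum 51, len 9
end 10: [12, 2, 8, 2, 7, 11, 1, 1, 7, 3] sum 54, len 10
end 11: [8, 2, 7, 11, 1, 1, 7, 3, 4] sum 44, len 9
end 12: [8, 2, 7, 11, 1, 1, 7, 3, 4, 6] sum 50, len 10
end 13: [2, 7, 11, 1, 1, 7, 3, 4, 6, 1] sum 43, len 10
end 14: [7, 11, 1, 1, 7, 3, 4, 6, 1, 8] sum 49, len 10
Shortest qualifying length: 6.

6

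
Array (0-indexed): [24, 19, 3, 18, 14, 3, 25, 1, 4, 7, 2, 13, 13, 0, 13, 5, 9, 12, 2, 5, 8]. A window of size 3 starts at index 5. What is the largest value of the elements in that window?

Elements at indices 5..7: 3, 25, 1
max(3, 25, 1) = 25

25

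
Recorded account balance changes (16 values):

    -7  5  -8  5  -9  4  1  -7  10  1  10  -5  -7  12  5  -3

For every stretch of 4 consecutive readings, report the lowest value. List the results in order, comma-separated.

-7 5 -8 5 → min -8
5 -8 5 -9 → min -9
-8 5 -9 4 → min -9
5 -9 4 1 → min -9
-9 4 1 -7 → min -9
4 1 -7 10 → min -7
1 -7 10 1 → min -7
-7 10 1 10 → min -7
10 1 10 -5 → min -5
1 10 -5 -7 → min -7
10 -5 -7 12 → min -7
-5 -7 12 5 → min -7
-7 12 5 -3 → min -7

-8, -9, -9, -9, -9, -7, -7, -7, -5, -7, -7, -7, -7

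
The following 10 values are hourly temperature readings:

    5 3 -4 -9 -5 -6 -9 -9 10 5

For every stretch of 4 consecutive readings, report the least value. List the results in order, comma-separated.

[5, 3, -4, -9] → min -9
[3, -4, -9, -5] → min -9
[-4, -9, -5, -6] → min -9
[-9, -5, -6, -9] → min -9
[-5, -6, -9, -9] → min -9
[-6, -9, -9, 10] → min -9
[-9, -9, 10, 5] → min -9

-9, -9, -9, -9, -9, -9, -9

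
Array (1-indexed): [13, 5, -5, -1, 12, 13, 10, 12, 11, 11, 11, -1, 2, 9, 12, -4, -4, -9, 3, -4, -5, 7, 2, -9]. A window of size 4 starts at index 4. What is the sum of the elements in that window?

34

Elements at indices 4..7: -1, 12, 13, 10
sum(-1, 12, 13, 10) = 34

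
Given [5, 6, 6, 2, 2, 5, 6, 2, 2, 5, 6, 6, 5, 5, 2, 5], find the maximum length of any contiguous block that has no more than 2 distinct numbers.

5

[5] 1 distinct, len 1
[5, 6] 2 distinct, len 2
[5, 6, 6] 2 distinct, len 3
[6, 6, 2] 2 distinct, len 3
[6, 6, 2, 2] 2 distinct, len 4
[2, 2, 5] 2 distinct, len 3
[5, 6] 2 distinct, len 2
[6, 2] 2 distinct, len 2
[6, 2, 2] 2 distinct, len 3
[2, 2, 5] 2 distinct, len 3
[5, 6] 2 distinct, len 2
[5, 6, 6] 2 distinct, len 3
[5, 6, 6, 5] 2 distinct, len 4
[5, 6, 6, 5, 5] 2 distinct, len 5
[5, 5, 2] 2 distinct, len 3
[5, 5, 2, 5] 2 distinct, len 4
Longest length with ≤2 distinct: 5.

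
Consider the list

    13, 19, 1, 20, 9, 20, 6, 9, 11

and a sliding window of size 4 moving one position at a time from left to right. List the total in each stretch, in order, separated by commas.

53, 49, 50, 55, 44, 46

13 19 1 20 → sum 53
19 1 20 9 → sum 49
1 20 9 20 → sum 50
20 9 20 6 → sum 55
9 20 6 9 → sum 44
20 6 9 11 → sum 46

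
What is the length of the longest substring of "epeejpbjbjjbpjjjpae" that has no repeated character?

4

add e: [e] len 1
add p: [e, p] len 2
add e (repeat e, move left end past it): [p, e] len 2
add e (repeat e, move left end past it): [e] len 1
add j: [e, j] len 2
add p: [e, j, p] len 3
add b: [e, j, p, b] len 4
add j (repeat j, move left end past it): [p, b, j] len 3
add b (repeat b, move left end past it): [j, b] len 2
add j (repeat j, move left end past it): [b, j] len 2
add j (repeat j, move left end past it): [j] len 1
add b: [j, b] len 2
add p: [j, b, p] len 3
add j (repeat j, move left end past it): [b, p, j] len 3
add j (repeat j, move left end past it): [j] len 1
add j (repeat j, move left end past it): [j] len 1
add p: [j, p] len 2
add a: [j, p, a] len 3
add e: [j, p, a, e] len 4
Longest all-distinct length: 4.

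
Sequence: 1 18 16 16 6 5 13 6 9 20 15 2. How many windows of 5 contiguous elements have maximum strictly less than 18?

[1, 18, 16, 16, 6] → max 18
[18, 16, 16, 6, 5] → max 18
[16, 16, 6, 5, 13] → max 16  < 18 ✓
[16, 6, 5, 13, 6] → max 16  < 18 ✓
[6, 5, 13, 6, 9] → max 13  < 18 ✓
[5, 13, 6, 9, 20] → max 20
[13, 6, 9, 20, 15] → max 20
[6, 9, 20, 15, 2] → max 20
3 windows satisfy the condition.

3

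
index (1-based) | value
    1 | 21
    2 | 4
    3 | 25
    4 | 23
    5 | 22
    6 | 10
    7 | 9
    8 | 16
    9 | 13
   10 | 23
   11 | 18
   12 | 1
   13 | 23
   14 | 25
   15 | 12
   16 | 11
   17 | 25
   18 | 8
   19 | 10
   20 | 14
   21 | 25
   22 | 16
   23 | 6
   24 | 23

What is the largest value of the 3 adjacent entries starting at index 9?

23

Elements at indices 9..11: 13, 23, 18
max(13, 23, 18) = 23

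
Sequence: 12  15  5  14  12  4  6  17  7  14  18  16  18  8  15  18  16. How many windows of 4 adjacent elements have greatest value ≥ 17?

10

12 15 5 14 → max 15
15 5 14 12 → max 15
5 14 12 4 → max 14
14 12 4 6 → max 14
12 4 6 17 → max 17  ≥ 17 ✓
4 6 17 7 → max 17  ≥ 17 ✓
6 17 7 14 → max 17  ≥ 17 ✓
17 7 14 18 → max 18  ≥ 17 ✓
7 14 18 16 → max 18  ≥ 17 ✓
14 18 16 18 → max 18  ≥ 17 ✓
18 16 18 8 → max 18  ≥ 17 ✓
16 18 8 15 → max 18  ≥ 17 ✓
18 8 15 18 → max 18  ≥ 17 ✓
8 15 18 16 → max 18  ≥ 17 ✓
10 windows satisfy the condition.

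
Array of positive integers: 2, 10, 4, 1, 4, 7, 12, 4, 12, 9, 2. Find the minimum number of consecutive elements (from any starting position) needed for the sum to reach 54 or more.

add 2: running sum 2 < 54
add 10: running sum 12 < 54
add 4: running sum 16 < 54
add 1: running sum 17 < 54
add 4: running sum 21 < 54
add 7: running sum 28 < 54
add 12: running sum 40 < 54
add 4: running sum 44 < 54
end 8: [10, 4, 1, 4, 7, 12, 4, 12] sum 54, len 8
end 9: [10, 4, 1, 4, 7, 12, 4, 12, 9] sum 63, len 9
end 10: [4, 1, 4, 7, 12, 4, 12, 9, 2] sum 55, len 9
Shortest qualifying length: 8.

8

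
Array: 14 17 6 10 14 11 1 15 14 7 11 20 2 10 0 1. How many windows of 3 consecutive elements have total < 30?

[14, 17, 6] → sum 37
[17, 6, 10] → sum 33
[6, 10, 14] → sum 30
[10, 14, 11] → sum 35
[14, 11, 1] → sum 26  < 30 ✓
[11, 1, 15] → sum 27  < 30 ✓
[1, 15, 14] → sum 30
[15, 14, 7] → sum 36
[14, 7, 11] → sum 32
[7, 11, 20] → sum 38
[11, 20, 2] → sum 33
[20, 2, 10] → sum 32
[2, 10, 0] → sum 12  < 30 ✓
[10, 0, 1] → sum 11  < 30 ✓
4 windows satisfy the condition.

4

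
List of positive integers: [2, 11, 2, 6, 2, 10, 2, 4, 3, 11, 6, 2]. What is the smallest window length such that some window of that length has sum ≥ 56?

10

add 2: running sum 2 < 56
add 11: running sum 13 < 56
add 2: running sum 15 < 56
add 6: running sum 21 < 56
add 2: running sum 23 < 56
add 10: running sum 33 < 56
add 2: running sum 35 < 56
add 4: running sum 39 < 56
add 3: running sum 42 < 56
add 11: running sum 53 < 56
end 10: [11, 2, 6, 2, 10, 2, 4, 3, 11, 6] sum 57, len 10
end 11: [11, 2, 6, 2, 10, 2, 4, 3, 11, 6, 2] sum 59, len 11
Shortest qualifying length: 10.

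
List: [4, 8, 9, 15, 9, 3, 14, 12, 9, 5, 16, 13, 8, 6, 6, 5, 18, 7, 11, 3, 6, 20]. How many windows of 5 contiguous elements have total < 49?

12

[4, 8, 9, 15, 9] → sum 45  < 49 ✓
[8, 9, 15, 9, 3] → sum 44  < 49 ✓
[9, 15, 9, 3, 14] → sum 50
[15, 9, 3, 14, 12] → sum 53
[9, 3, 14, 12, 9] → sum 47  < 49 ✓
[3, 14, 12, 9, 5] → sum 43  < 49 ✓
[14, 12, 9, 5, 16] → sum 56
[12, 9, 5, 16, 13] → sum 55
[9, 5, 16, 13, 8] → sum 51
[5, 16, 13, 8, 6] → sum 48  < 49 ✓
[16, 13, 8, 6, 6] → sum 49
[13, 8, 6, 6, 5] → sum 38  < 49 ✓
[8, 6, 6, 5, 18] → sum 43  < 49 ✓
[6, 6, 5, 18, 7] → sum 42  < 49 ✓
[6, 5, 18, 7, 11] → sum 47  < 49 ✓
[5, 18, 7, 11, 3] → sum 44  < 49 ✓
[18, 7, 11, 3, 6] → sum 45  < 49 ✓
[7, 11, 3, 6, 20] → sum 47  < 49 ✓
12 windows satisfy the condition.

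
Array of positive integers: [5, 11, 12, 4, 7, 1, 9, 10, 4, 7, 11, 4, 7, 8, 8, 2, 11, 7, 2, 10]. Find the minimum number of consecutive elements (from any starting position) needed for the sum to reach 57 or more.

8

add 5: running sum 5 < 57
add 11: running sum 16 < 57
add 12: running sum 28 < 57
add 4: running sum 32 < 57
add 7: running sum 39 < 57
add 1: running sum 40 < 57
add 9: running sum 49 < 57
add 10: shortest ending here [5, 11, 12, 4, 7, 1, 9, 10] sum 59, len 8
add 4: shortest ending here [11, 12, 4, 7, 1, 9, 10, 4] sum 58, len 8
add 7: shortest ending here [11, 12, 4, 7, 1, 9, 10, 4, 7] sum 65, len 9
add 11: shortest ending here [12, 4, 7, 1, 9, 10, 4, 7, 11] sum 65, len 9
add 4: shortest ending here [4, 7, 1, 9, 10, 4, 7, 11, 4] sum 57, len 9
add 7: shortest ending here [7, 1, 9, 10, 4, 7, 11, 4, 7] sum 60, len 9
add 8: shortest ending here [9, 10, 4, 7, 11, 4, 7, 8] sum 60, len 8
add 8: shortest ending here [10, 4, 7, 11, 4, 7, 8, 8] sum 59, len 8
add 2: shortest ending here [10, 4, 7, 11, 4, 7, 8, 8, 2] sum 61, len 9
add 11: shortest ending here [7, 11, 4, 7, 8, 8, 2, 11] sum 58, len 8
add 7: shortest ending here [11, 4, 7, 8, 8, 2, 11, 7] sum 58, len 8
add 2: shortest ending here [11, 4, 7, 8, 8, 2, 11, 7, 2] sum 60, len 9
add 10: shortest ending here [4, 7, 8, 8, 2, 11, 7, 2, 10] sum 59, len 9
Shortest qualifying length: 8.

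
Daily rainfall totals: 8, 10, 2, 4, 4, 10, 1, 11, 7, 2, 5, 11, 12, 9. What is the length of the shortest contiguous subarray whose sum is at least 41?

6

add 8: running sum 8 < 41
add 10: running sum 18 < 41
add 2: running sum 20 < 41
add 4: running sum 24 < 41
add 4: running sum 28 < 41
add 10: running sum 38 < 41
add 1: running sum 39 < 41
end 7: [10, 2, 4, 4, 10, 1, 11] sum 42, len 7
end 8: [10, 2, 4, 4, 10, 1, 11, 7] sum 49, len 8
end 9: [2, 4, 4, 10, 1, 11, 7, 2] sum 41, len 8
end 10: [4, 4, 10, 1, 11, 7, 2, 5] sum 44, len 8
end 11: [10, 1, 11, 7, 2, 5, 11] sum 47, len 7
end 12: [11, 7, 2, 5, 11, 12] sum 48, len 6
end 13: [7, 2, 5, 11, 12, 9] sum 46, len 6
Shortest qualifying length: 6.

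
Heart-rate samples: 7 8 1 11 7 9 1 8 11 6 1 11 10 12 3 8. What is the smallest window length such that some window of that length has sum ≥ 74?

add 7: running sum 7 < 74
add 8: running sum 15 < 74
add 1: running sum 16 < 74
add 11: running sum 27 < 74
add 7: running sum 34 < 74
add 9: running sum 43 < 74
add 1: running sum 44 < 74
add 8: running sum 52 < 74
add 11: running sum 63 < 74
add 6: running sum 69 < 74
add 1: running sum 70 < 74
end 11: [8, 1, 11, 7, 9, 1, 8, 11, 6, 1, 11] sum 74, len 11
end 12: [11, 7, 9, 1, 8, 11, 6, 1, 11, 10] sum 75, len 10
end 13: [7, 9, 1, 8, 11, 6, 1, 11, 10, 12] sum 76, len 10
end 14: [7, 9, 1, 8, 11, 6, 1, 11, 10, 12, 3] sum 79, len 11
end 15: [9, 1, 8, 11, 6, 1, 11, 10, 12, 3, 8] sum 80, len 11
Shortest qualifying length: 10.

10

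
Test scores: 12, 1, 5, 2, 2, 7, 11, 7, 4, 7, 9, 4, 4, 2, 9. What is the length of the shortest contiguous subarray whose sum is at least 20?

3

add 12: running sum 12 < 20
add 1: running sum 13 < 20
add 5: running sum 18 < 20
end 3: [12, 1, 5, 2] sum 20, len 4
end 4: [12, 1, 5, 2, 2] sum 22, len 5
end 5: [12, 1, 5, 2, 2, 7] sum 29, len 6
end 6: [2, 7, 11] sum 20, len 3
end 7: [7, 11, 7] sum 25, len 3
end 8: [11, 7, 4] sum 22, len 3
end 9: [11, 7, 4, 7] sum 29, len 4
end 10: [4, 7, 9] sum 20, len 3
end 11: [7, 9, 4] sum 20, len 3
end 12: [7, 9, 4, 4] sum 24, len 4
end 13: [7, 9, 4, 4, 2] sum 26, len 5
end 14: [9, 4, 4, 2, 9] sum 28, len 5
Shortest qualifying length: 3.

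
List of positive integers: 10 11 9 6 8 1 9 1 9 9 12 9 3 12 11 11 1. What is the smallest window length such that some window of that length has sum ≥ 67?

7

add 10: running sum 10 < 67
add 11: running sum 21 < 67
add 9: running sum 30 < 67
add 6: running sum 36 < 67
add 8: running sum 44 < 67
add 1: running sum 45 < 67
add 9: running sum 54 < 67
add 1: running sum 55 < 67
add 9: running sum 64 < 67
add 9: shortest ending here [10, 11, 9, 6, 8, 1, 9, 1, 9, 9] sum 73, len 10
add 12: shortest ending here [11, 9, 6, 8, 1, 9, 1, 9, 9, 12] sum 75, len 10
add 9: shortest ending here [9, 6, 8, 1, 9, 1, 9, 9, 12, 9] sum 73, len 10
add 3: shortest ending here [6, 8, 1, 9, 1, 9, 9, 12, 9, 3] sum 67, len 10
add 12: shortest ending here [8, 1, 9, 1, 9, 9, 12, 9, 3, 12] sum 73, len 10
add 11: shortest ending here [9, 1, 9, 9, 12, 9, 3, 12, 11] sum 75, len 9
add 11: shortest ending here [9, 12, 9, 3, 12, 11, 11] sum 67, len 7
add 1: shortest ending here [9, 12, 9, 3, 12, 11, 11, 1] sum 68, len 8
Shortest qualifying length: 7.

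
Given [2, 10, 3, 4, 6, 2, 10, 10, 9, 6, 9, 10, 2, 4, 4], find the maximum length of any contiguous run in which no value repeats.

5

add 2: [2] len 1
add 10: [2, 10] len 2
add 3: [2, 10, 3] len 3
add 4: [2, 10, 3, 4] len 4
add 6: [2, 10, 3, 4, 6] len 5
add 2 (repeat 2, move left end past it): [10, 3, 4, 6, 2] len 5
add 10 (repeat 10, move left end past it): [3, 4, 6, 2, 10] len 5
add 10 (repeat 10, move left end past it): [10] len 1
add 9: [10, 9] len 2
add 6: [10, 9, 6] len 3
add 9 (repeat 9, move left end past it): [6, 9] len 2
add 10: [6, 9, 10] len 3
add 2: [6, 9, 10, 2] len 4
add 4: [6, 9, 10, 2, 4] len 5
add 4 (repeat 4, move left end past it): [4] len 1
Longest all-distinct length: 5.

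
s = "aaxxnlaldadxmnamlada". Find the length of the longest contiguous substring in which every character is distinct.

5

add a: [a] len 1
add a (repeat a, move left end past it): [a] len 1
add x: [a, x] len 2
add x (repeat x, move left end past it): [x] len 1
add n: [x, n] len 2
add l: [x, n, l] len 3
add a: [x, n, l, a] len 4
add l (repeat l, move left end past it): [a, l] len 2
add d: [a, l, d] len 3
add a (repeat a, move left end past it): [l, d, a] len 3
add d (repeat d, move left end past it): [a, d] len 2
add x: [a, d, x] len 3
add m: [a, d, x, m] len 4
add n: [a, d, x, m, n] len 5
add a (repeat a, move left end past it): [d, x, m, n, a] len 5
add m (repeat m, move left end past it): [n, a, m] len 3
add l: [n, a, m, l] len 4
add a (repeat a, move left end past it): [m, l, a] len 3
add d: [m, l, a, d] len 4
add a (repeat a, move left end past it): [d, a] len 2
Longest all-distinct length: 5.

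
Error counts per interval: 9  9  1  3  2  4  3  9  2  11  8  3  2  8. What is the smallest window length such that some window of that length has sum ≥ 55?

add 9: running sum 9 < 55
add 9: running sum 18 < 55
add 1: running sum 19 < 55
add 3: running sum 22 < 55
add 2: running sum 24 < 55
add 4: running sum 28 < 55
add 3: running sum 31 < 55
add 9: running sum 40 < 55
add 2: running sum 42 < 55
add 11: running sum 53 < 55
add 8: shortest ending here [9, 9, 1, 3, 2, 4, 3, 9, 2, 11, 8] sum 61, len 11
add 3: shortest ending here [9, 1, 3, 2, 4, 3, 9, 2, 11, 8, 3] sum 55, len 11
add 2: shortest ending here [9, 1, 3, 2, 4, 3, 9, 2, 11, 8, 3, 2] sum 57, len 12
add 8: shortest ending here [3, 2, 4, 3, 9, 2, 11, 8, 3, 2, 8] sum 55, len 11
Shortest qualifying length: 11.

11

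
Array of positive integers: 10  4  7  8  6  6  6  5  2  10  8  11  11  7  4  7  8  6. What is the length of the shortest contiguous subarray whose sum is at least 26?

3

add 10: running sum 10 < 26
add 4: running sum 14 < 26
add 7: running sum 21 < 26
end 3: [10, 4, 7, 8] sum 29, len 4
end 4: [10, 4, 7, 8, 6] sum 35, len 5
end 5: [7, 8, 6, 6] sum 27, len 4
end 6: [8, 6, 6, 6] sum 26, len 4
end 7: [8, 6, 6, 6, 5] sum 31, len 5
end 8: [8, 6, 6, 6, 5, 2] sum 33, len 6
end 9: [6, 6, 5, 2, 10] sum 29, len 5
end 10: [6, 5, 2, 10, 8] sum 31, len 5
end 11: [10, 8, 11] sum 29, len 3
end 12: [8, 11, 11] sum 30, len 3
end 13: [11, 11, 7] sum 29, len 3
end 14: [11, 11, 7, 4] sum 33, len 4
end 15: [11, 7, 4, 7] sum 29, len 4
end 16: [7, 4, 7, 8] sum 26, len 4
end 17: [7, 4, 7, 8, 6] sum 32, len 5
Shortest qualifying length: 3.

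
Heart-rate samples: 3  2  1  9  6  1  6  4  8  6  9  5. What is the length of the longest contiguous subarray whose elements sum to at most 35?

8

[3] sum 3 len 1
[3, 2] sum 5 len 2
[3, 2, 1] sum 6 len 3
[3, 2, 1, 9] sum 15 len 4
[3, 2, 1, 9, 6] sum 21 len 5
[3, 2, 1, 9, 6, 1] sum 22 len 6
[3, 2, 1, 9, 6, 1, 6] sum 28 len 7
[3, 2, 1, 9, 6, 1, 6, 4] sum 32 len 8
[1, 9, 6, 1, 6, 4, 8] sum 35 len 7
[6, 1, 6, 4, 8, 6] sum 31 len 6
[1, 6, 4, 8, 6, 9] sum 34 len 6
[4, 8, 6, 9, 5] sum 32 len 5
Longest length seen: 8.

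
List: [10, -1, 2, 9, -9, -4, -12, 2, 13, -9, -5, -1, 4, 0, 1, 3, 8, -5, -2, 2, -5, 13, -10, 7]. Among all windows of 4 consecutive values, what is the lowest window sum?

-23

10 -1 2 9 → sum 20
-1 2 9 -9 → sum 1
2 9 -9 -4 → sum -2
9 -9 -4 -12 → sum -16
-9 -4 -12 2 → sum -23
-4 -12 2 13 → sum -1
-12 2 13 -9 → sum -6
2 13 -9 -5 → sum 1
13 -9 -5 -1 → sum -2
-9 -5 -1 4 → sum -11
-5 -1 4 0 → sum -2
-1 4 0 1 → sum 4
4 0 1 3 → sum 8
0 1 3 8 → sum 12
1 3 8 -5 → sum 7
3 8 -5 -2 → sum 4
8 -5 -2 2 → sum 3
-5 -2 2 -5 → sum -10
-2 2 -5 13 → sum 8
2 -5 13 -10 → sum 0
-5 13 -10 7 → sum 5
Lowest of these is -23.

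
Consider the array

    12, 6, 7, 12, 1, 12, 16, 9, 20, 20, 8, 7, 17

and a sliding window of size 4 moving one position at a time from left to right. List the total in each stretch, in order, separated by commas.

37, 26, 32, 41, 38, 57, 65, 57, 55, 52

12 6 7 12 → sum 37
6 7 12 1 → sum 26
7 12 1 12 → sum 32
12 1 12 16 → sum 41
1 12 16 9 → sum 38
12 16 9 20 → sum 57
16 9 20 20 → sum 65
9 20 20 8 → sum 57
20 20 8 7 → sum 55
20 8 7 17 → sum 52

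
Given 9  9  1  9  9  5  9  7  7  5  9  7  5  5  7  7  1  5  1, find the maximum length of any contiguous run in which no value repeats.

3

[9] len 1
[9] len 1
[9, 1] len 2
[1, 9] len 2
[9] len 1
[9, 5] len 2
[5, 9] len 2
[5, 9, 7] len 3
[7] len 1
[7, 5] len 2
[7, 5, 9] len 3
[5, 9, 7] len 3
[9, 7, 5] len 3
[5] len 1
[5, 7] len 2
[7] len 1
[7, 1] len 2
[7, 1, 5] len 3
[5, 1] len 2
Longest all-distinct length: 3.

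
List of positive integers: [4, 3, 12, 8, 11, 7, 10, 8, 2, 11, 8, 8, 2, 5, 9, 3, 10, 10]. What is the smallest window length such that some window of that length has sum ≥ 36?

4

add 4: running sum 4 < 36
add 3: running sum 7 < 36
add 12: running sum 19 < 36
add 8: running sum 27 < 36
end 4: [4, 3, 12, 8, 11] sum 38, len 5
end 5: [12, 8, 11, 7] sum 38, len 4
end 6: [8, 11, 7, 10] sum 36, len 4
end 7: [11, 7, 10, 8] sum 36, len 4
end 8: [11, 7, 10, 8, 2] sum 38, len 5
end 9: [7, 10, 8, 2, 11] sum 38, len 5
end 10: [10, 8, 2, 11, 8] sum 39, len 5
end 11: [8, 2, 11, 8, 8] sum 37, len 5
end 12: [8, 2, 11, 8, 8, 2] sum 39, len 6
end 13: [2, 11, 8, 8, 2, 5] sum 36, len 6
end 14: [11, 8, 8, 2, 5, 9] sum 43, len 6
end 15: [11, 8, 8, 2, 5, 9, 3] sum 46, len 7
end 16: [8, 2, 5, 9, 3, 10] sum 37, len 6
end 17: [5, 9, 3, 10, 10] sum 37, len 5
Shortest qualifying length: 4.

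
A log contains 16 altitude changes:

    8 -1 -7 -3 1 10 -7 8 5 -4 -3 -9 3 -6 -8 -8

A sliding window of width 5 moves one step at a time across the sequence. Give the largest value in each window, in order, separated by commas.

(8, -1, -7, -3, 1) → max 8
(-1, -7, -3, 1, 10) → max 10
(-7, -3, 1, 10, -7) → max 10
(-3, 1, 10, -7, 8) → max 10
(1, 10, -7, 8, 5) → max 10
(10, -7, 8, 5, -4) → max 10
(-7, 8, 5, -4, -3) → max 8
(8, 5, -4, -3, -9) → max 8
(5, -4, -3, -9, 3) → max 5
(-4, -3, -9, 3, -6) → max 3
(-3, -9, 3, -6, -8) → max 3
(-9, 3, -6, -8, -8) → max 3

8, 10, 10, 10, 10, 10, 8, 8, 5, 3, 3, 3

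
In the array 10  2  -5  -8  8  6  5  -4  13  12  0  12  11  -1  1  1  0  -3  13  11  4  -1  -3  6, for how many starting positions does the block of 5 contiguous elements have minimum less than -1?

10 2 -5 -8 8 → min -8  < -1 ✓
2 -5 -8 8 6 → min -8  < -1 ✓
-5 -8 8 6 5 → min -8  < -1 ✓
-8 8 6 5 -4 → min -8  < -1 ✓
8 6 5 -4 13 → min -4  < -1 ✓
6 5 -4 13 12 → min -4  < -1 ✓
5 -4 13 12 0 → min -4  < -1 ✓
-4 13 12 0 12 → min -4  < -1 ✓
13 12 0 12 11 → min 0
12 0 12 11 -1 → min -1
0 12 11 -1 1 → min -1
12 11 -1 1 1 → min -1
11 -1 1 1 0 → min -1
-1 1 1 0 -3 → min -3  < -1 ✓
1 1 0 -3 13 → min -3  < -1 ✓
1 0 -3 13 11 → min -3  < -1 ✓
0 -3 13 11 4 → min -3  < -1 ✓
-3 13 11 4 -1 → min -3  < -1 ✓
13 11 4 -1 -3 → min -3  < -1 ✓
11 4 -1 -3 6 → min -3  < -1 ✓
15 windows satisfy the condition.

15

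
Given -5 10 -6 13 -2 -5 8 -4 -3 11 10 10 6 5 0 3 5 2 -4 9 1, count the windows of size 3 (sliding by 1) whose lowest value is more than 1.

(-5, 10, -6) → min -6
(10, -6, 13) → min -6
(-6, 13, -2) → min -6
(13, -2, -5) → min -5
(-2, -5, 8) → min -5
(-5, 8, -4) → min -5
(8, -4, -3) → min -4
(-4, -3, 11) → min -4
(-3, 11, 10) → min -3
(11, 10, 10) → min 10  > 1 ✓
(10, 10, 6) → min 6  > 1 ✓
(10, 6, 5) → min 5  > 1 ✓
(6, 5, 0) → min 0
(5, 0, 3) → min 0
(0, 3, 5) → min 0
(3, 5, 2) → min 2  > 1 ✓
(5, 2, -4) → min -4
(2, -4, 9) → min -4
(-4, 9, 1) → min -4
4 windows satisfy the condition.

4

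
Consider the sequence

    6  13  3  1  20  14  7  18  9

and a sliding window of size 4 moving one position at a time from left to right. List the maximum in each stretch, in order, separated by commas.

13, 20, 20, 20, 20, 18

6 13 3 1 → max 13
13 3 1 20 → max 20
3 1 20 14 → max 20
1 20 14 7 → max 20
20 14 7 18 → max 20
14 7 18 9 → max 18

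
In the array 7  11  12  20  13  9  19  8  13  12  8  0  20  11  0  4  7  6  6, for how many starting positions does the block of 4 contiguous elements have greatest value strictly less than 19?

5

(7, 11, 12, 20) → max 20
(11, 12, 20, 13) → max 20
(12, 20, 13, 9) → max 20
(20, 13, 9, 19) → max 20
(13, 9, 19, 8) → max 19
(9, 19, 8, 13) → max 19
(19, 8, 13, 12) → max 19
(8, 13, 12, 8) → max 13  < 19 ✓
(13, 12, 8, 0) → max 13  < 19 ✓
(12, 8, 0, 20) → max 20
(8, 0, 20, 11) → max 20
(0, 20, 11, 0) → max 20
(20, 11, 0, 4) → max 20
(11, 0, 4, 7) → max 11  < 19 ✓
(0, 4, 7, 6) → max 7  < 19 ✓
(4, 7, 6, 6) → max 7  < 19 ✓
5 windows satisfy the condition.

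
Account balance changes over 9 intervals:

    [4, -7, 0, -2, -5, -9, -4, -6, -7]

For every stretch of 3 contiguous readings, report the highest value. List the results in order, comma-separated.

4 -7 0 → max 4
-7 0 -2 → max 0
0 -2 -5 → max 0
-2 -5 -9 → max -2
-5 -9 -4 → max -4
-9 -4 -6 → max -4
-4 -6 -7 → max -4

4, 0, 0, -2, -4, -4, -4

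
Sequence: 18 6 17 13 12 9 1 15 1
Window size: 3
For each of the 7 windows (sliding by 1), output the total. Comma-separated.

41, 36, 42, 34, 22, 25, 17

18 6 17 → sum 41
6 17 13 → sum 36
17 13 12 → sum 42
13 12 9 → sum 34
12 9 1 → sum 22
9 1 15 → sum 25
1 15 1 → sum 17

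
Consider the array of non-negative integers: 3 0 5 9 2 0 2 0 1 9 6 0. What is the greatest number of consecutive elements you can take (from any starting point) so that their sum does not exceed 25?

9

Extend to the right; shrink from the left whenever the sum exceeds 25:
→ 3: sum 3, len 1
→ 0: sum 3, len 2
→ 5: sum 8, len 3
→ 9: sum 17, len 4
→ 2: sum 19, len 5
→ 0: sum 19, len 6
→ 2: sum 21, len 7
→ 0: sum 21, len 8
→ 1: sum 22, len 9
→ 9 (dropped 3, 0, 5): sum 23, len 7
→ 6 (dropped 9): sum 20, len 7
→ 0: sum 20, len 8
Longest length seen: 9.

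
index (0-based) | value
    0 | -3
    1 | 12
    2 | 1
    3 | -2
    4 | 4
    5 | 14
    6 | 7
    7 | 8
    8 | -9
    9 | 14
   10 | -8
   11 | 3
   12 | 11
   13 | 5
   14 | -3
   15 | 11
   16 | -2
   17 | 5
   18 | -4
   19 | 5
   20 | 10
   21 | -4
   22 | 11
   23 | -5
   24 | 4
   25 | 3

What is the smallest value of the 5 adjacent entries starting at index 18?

-4

Elements at indices 18..22: -4, 5, 10, -4, 11
min(-4, 5, 10, -4, 11) = -4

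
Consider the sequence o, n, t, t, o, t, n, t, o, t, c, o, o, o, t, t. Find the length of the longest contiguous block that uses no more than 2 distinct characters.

5

add o: window [o] (1 distinct), len 1
add n: window [o, n] (2 distinct), len 2
add t: window [n, t] (2 distinct), len 2
add t: window [n, t, t] (2 distinct), len 3
add o: window [t, t, o] (2 distinct), len 3
add t: window [t, t, o, t] (2 distinct), len 4
add n: window [t, n] (2 distinct), len 2
add t: window [t, n, t] (2 distinct), len 3
add o: window [t, o] (2 distinct), len 2
add t: window [t, o, t] (2 distinct), len 3
add c: window [t, c] (2 distinct), len 2
add o: window [c, o] (2 distinct), len 2
add o: window [c, o, o] (2 distinct), len 3
add o: window [c, o, o, o] (2 distinct), len 4
add t: window [o, o, o, t] (2 distinct), len 4
add t: window [o, o, o, t, t] (2 distinct), len 5
Longest length with ≤2 distinct: 5.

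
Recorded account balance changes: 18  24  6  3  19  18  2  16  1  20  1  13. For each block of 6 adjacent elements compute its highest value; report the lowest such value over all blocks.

[18, 24, 6, 3, 19, 18] → max 24
[24, 6, 3, 19, 18, 2] → max 24
[6, 3, 19, 18, 2, 16] → max 19
[3, 19, 18, 2, 16, 1] → max 19
[19, 18, 2, 16, 1, 20] → max 20
[18, 2, 16, 1, 20, 1] → max 20
[2, 16, 1, 20, 1, 13] → max 20
Lowest of these is 19.

19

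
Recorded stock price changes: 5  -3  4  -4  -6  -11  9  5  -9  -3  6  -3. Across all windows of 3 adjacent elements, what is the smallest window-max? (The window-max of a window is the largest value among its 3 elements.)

5 -3 4 → max 5
-3 4 -4 → max 4
4 -4 -6 → max 4
-4 -6 -11 → max -4
-6 -11 9 → max 9
-11 9 5 → max 9
9 5 -9 → max 9
5 -9 -3 → max 5
-9 -3 6 → max 6
-3 6 -3 → max 6
Smallest of these is -4.

-4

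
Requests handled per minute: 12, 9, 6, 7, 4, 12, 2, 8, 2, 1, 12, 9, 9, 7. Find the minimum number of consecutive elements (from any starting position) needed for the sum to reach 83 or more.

Extend right; whenever the sum reaches 83, record the length and shrink from the left:
add 12: running sum 12 < 83
add 9: running sum 21 < 83
add 6: running sum 27 < 83
add 7: running sum 34 < 83
add 4: running sum 38 < 83
add 12: running sum 50 < 83
add 2: running sum 52 < 83
add 8: running sum 60 < 83
add 2: running sum 62 < 83
add 1: running sum 63 < 83
add 12: running sum 75 < 83
end 11: [12, 9, 6, 7, 4, 12, 2, 8, 2, 1, 12, 9] sum 84, len 12
end 12: [12, 9, 6, 7, 4, 12, 2, 8, 2, 1, 12, 9, 9] sum 93, len 13
end 13: [9, 6, 7, 4, 12, 2, 8, 2, 1, 12, 9, 9, 7] sum 88, len 13
Shortest qualifying length: 12.

12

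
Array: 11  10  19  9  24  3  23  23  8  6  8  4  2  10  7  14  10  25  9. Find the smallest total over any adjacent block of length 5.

Window sums for each of the 15 positions:
[11, 10, 19, 9, 24] → sum 73
[10, 19, 9, 24, 3] → sum 65
[19, 9, 24, 3, 23] → sum 78
[9, 24, 3, 23, 23] → sum 82
[24, 3, 23, 23, 8] → sum 81
[3, 23, 23, 8, 6] → sum 63
[23, 23, 8, 6, 8] → sum 68
[23, 8, 6, 8, 4] → sum 49
[8, 6, 8, 4, 2] → sum 28
[6, 8, 4, 2, 10] → sum 30
[8, 4, 2, 10, 7] → sum 31
[4, 2, 10, 7, 14] → sum 37
[2, 10, 7, 14, 10] → sum 43
[10, 7, 14, 10, 25] → sum 66
[7, 14, 10, 25, 9] → sum 65
Smallest of these is 28.

28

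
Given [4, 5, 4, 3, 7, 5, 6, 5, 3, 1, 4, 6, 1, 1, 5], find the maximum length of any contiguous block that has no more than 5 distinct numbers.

add 4: window [4] (1 distinct), len 1
add 5: window [4, 5] (2 distinct), len 2
add 4: window [4, 5, 4] (2 distinct), len 3
add 3: window [4, 5, 4, 3] (3 distinct), len 4
add 7: window [4, 5, 4, 3, 7] (4 distinct), len 5
add 5: window [4, 5, 4, 3, 7, 5] (4 distinct), len 6
add 6: window [4, 5, 4, 3, 7, 5, 6] (5 distinct), len 7
add 5: window [4, 5, 4, 3, 7, 5, 6, 5] (5 distinct), len 8
add 3: window [4, 5, 4, 3, 7, 5, 6, 5, 3] (5 distinct), len 9
add 1: window [3, 7, 5, 6, 5, 3, 1] (5 distinct), len 7
add 4: window [5, 6, 5, 3, 1, 4] (5 distinct), len 6
add 6: window [5, 6, 5, 3, 1, 4, 6] (5 distinct), len 7
add 1: window [5, 6, 5, 3, 1, 4, 6, 1] (5 distinct), len 8
add 1: window [5, 6, 5, 3, 1, 4, 6, 1, 1] (5 distinct), len 9
add 5: window [5, 6, 5, 3, 1, 4, 6, 1, 1, 5] (5 distinct), len 10
Longest length with ≤5 distinct: 10.

10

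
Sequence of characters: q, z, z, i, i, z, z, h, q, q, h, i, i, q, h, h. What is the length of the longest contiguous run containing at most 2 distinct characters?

[q] 1 distinct, len 1
[q, z] 2 distinct, len 2
[q, z, z] 2 distinct, len 3
[z, z, i] 2 distinct, len 3
[z, z, i, i] 2 distinct, len 4
[z, z, i, i, z] 2 distinct, len 5
[z, z, i, i, z, z] 2 distinct, len 6
[z, z, h] 2 distinct, len 3
[h, q] 2 distinct, len 2
[h, q, q] 2 distinct, len 3
[h, q, q, h] 2 distinct, len 4
[h, i] 2 distinct, len 2
[h, i, i] 2 distinct, len 3
[i, i, q] 2 distinct, len 3
[q, h] 2 distinct, len 2
[q, h, h] 2 distinct, len 3
Longest length with ≤2 distinct: 6.

6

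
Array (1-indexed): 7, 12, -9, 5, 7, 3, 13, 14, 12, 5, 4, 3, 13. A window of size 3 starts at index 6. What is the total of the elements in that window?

Elements at indices 6..8: 3, 13, 14
sum(3, 13, 14) = 30

30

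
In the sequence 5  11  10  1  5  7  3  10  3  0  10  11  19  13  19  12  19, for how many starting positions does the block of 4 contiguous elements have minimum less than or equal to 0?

[5, 11, 10, 1] → min 1
[11, 10, 1, 5] → min 1
[10, 1, 5, 7] → min 1
[1, 5, 7, 3] → min 1
[5, 7, 3, 10] → min 3
[7, 3, 10, 3] → min 3
[3, 10, 3, 0] → min 0  ≤ 0 ✓
[10, 3, 0, 10] → min 0  ≤ 0 ✓
[3, 0, 10, 11] → min 0  ≤ 0 ✓
[0, 10, 11, 19] → min 0  ≤ 0 ✓
[10, 11, 19, 13] → min 10
[11, 19, 13, 19] → min 11
[19, 13, 19, 12] → min 12
[13, 19, 12, 19] → min 12
4 windows satisfy the condition.

4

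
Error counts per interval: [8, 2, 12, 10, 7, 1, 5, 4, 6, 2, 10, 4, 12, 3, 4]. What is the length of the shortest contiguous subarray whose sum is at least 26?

3

add 8: running sum 8 < 26
add 2: running sum 10 < 26
add 12: running sum 22 < 26
end 3: [8, 2, 12, 10] sum 32, len 4
end 4: [12, 10, 7] sum 29, len 3
end 5: [12, 10, 7, 1] sum 30, len 4
end 6: [12, 10, 7, 1, 5] sum 35, len 5
end 7: [10, 7, 1, 5, 4] sum 27, len 5
end 8: [10, 7, 1, 5, 4, 6] sum 33, len 6
end 9: [10, 7, 1, 5, 4, 6, 2] sum 35, len 7
end 10: [5, 4, 6, 2, 10] sum 27, len 5
end 11: [4, 6, 2, 10, 4] sum 26, len 5
end 12: [10, 4, 12] sum 26, len 3
end 13: [10, 4, 12, 3] sum 29, len 4
end 14: [10, 4, 12, 3, 4] sum 33, len 5
Shortest qualifying length: 3.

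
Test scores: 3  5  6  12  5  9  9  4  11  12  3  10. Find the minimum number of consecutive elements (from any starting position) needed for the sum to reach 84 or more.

Extend right; whenever the sum reaches 84, record the length and shrink from the left:
add 3: running sum 3 < 84
add 5: running sum 8 < 84
add 6: running sum 14 < 84
add 12: running sum 26 < 84
add 5: running sum 31 < 84
add 9: running sum 40 < 84
add 9: running sum 49 < 84
add 4: running sum 53 < 84
add 11: running sum 64 < 84
add 12: running sum 76 < 84
add 3: running sum 79 < 84
end 11: [5, 6, 12, 5, 9, 9, 4, 11, 12, 3, 10] sum 86, len 11
Shortest qualifying length: 11.

11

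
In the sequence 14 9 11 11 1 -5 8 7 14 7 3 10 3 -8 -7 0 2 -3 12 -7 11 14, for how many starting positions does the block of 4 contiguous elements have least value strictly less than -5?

14 9 11 11 → min 9
9 11 11 1 → min 1
11 11 1 -5 → min -5
11 1 -5 8 → min -5
1 -5 8 7 → min -5
-5 8 7 14 → min -5
8 7 14 7 → min 7
7 14 7 3 → min 3
14 7 3 10 → min 3
7 3 10 3 → min 3
3 10 3 -8 → min -8  < -5 ✓
10 3 -8 -7 → min -8  < -5 ✓
3 -8 -7 0 → min -8  < -5 ✓
-8 -7 0 2 → min -8  < -5 ✓
-7 0 2 -3 → min -7  < -5 ✓
0 2 -3 12 → min -3
2 -3 12 -7 → min -7  < -5 ✓
-3 12 -7 11 → min -7  < -5 ✓
12 -7 11 14 → min -7  < -5 ✓
8 windows satisfy the condition.

8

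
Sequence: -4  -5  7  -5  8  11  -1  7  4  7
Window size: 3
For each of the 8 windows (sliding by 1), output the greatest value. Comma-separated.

-4 -5 7 → max 7
-5 7 -5 → max 7
7 -5 8 → max 8
-5 8 11 → max 11
8 11 -1 → max 11
11 -1 7 → max 11
-1 7 4 → max 7
7 4 7 → max 7

7, 7, 8, 11, 11, 11, 7, 7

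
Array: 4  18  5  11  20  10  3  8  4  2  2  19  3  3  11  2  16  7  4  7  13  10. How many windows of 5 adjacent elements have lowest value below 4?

(4, 18, 5, 11, 20) → min 4
(18, 5, 11, 20, 10) → min 5
(5, 11, 20, 10, 3) → min 3  < 4 ✓
(11, 20, 10, 3, 8) → min 3  < 4 ✓
(20, 10, 3, 8, 4) → min 3  < 4 ✓
(10, 3, 8, 4, 2) → min 2  < 4 ✓
(3, 8, 4, 2, 2) → min 2  < 4 ✓
(8, 4, 2, 2, 19) → min 2  < 4 ✓
(4, 2, 2, 19, 3) → min 2  < 4 ✓
(2, 2, 19, 3, 3) → min 2  < 4 ✓
(2, 19, 3, 3, 11) → min 2  < 4 ✓
(19, 3, 3, 11, 2) → min 2  < 4 ✓
(3, 3, 11, 2, 16) → min 2  < 4 ✓
(3, 11, 2, 16, 7) → min 2  < 4 ✓
(11, 2, 16, 7, 4) → min 2  < 4 ✓
(2, 16, 7, 4, 7) → min 2  < 4 ✓
(16, 7, 4, 7, 13) → min 4
(7, 4, 7, 13, 10) → min 4
14 windows satisfy the condition.

14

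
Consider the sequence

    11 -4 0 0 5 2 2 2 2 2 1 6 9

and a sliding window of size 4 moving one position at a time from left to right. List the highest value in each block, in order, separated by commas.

11, 5, 5, 5, 5, 2, 2, 2, 6, 9

Sliding a size-4 window across the 13 values:
[11, -4, 0, 0] → max 11
[-4, 0, 0, 5] → max 5
[0, 0, 5, 2] → max 5
[0, 5, 2, 2] → max 5
[5, 2, 2, 2] → max 5
[2, 2, 2, 2] → max 2
[2, 2, 2, 2] → max 2
[2, 2, 2, 1] → max 2
[2, 2, 1, 6] → max 6
[2, 1, 6, 9] → max 9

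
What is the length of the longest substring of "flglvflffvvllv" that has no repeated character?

add f: [f] len 1
add l: [f, l] len 2
add g: [f, l, g] len 3
add l (repeat l, move left end past it): [g, l] len 2
add v: [g, l, v] len 3
add f: [g, l, v, f] len 4
add l (repeat l, move left end past it): [v, f, l] len 3
add f (repeat f, move left end past it): [l, f] len 2
add f (repeat f, move left end past it): [f] len 1
add v: [f, v] len 2
add v (repeat v, move left end past it): [v] len 1
add l: [v, l] len 2
add l (repeat l, move left end past it): [l] len 1
add v: [l, v] len 2
Longest all-distinct length: 4.

4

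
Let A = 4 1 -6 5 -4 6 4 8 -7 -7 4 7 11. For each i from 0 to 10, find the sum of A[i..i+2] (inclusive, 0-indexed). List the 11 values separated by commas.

4 1 -6 → sum -1
1 -6 5 → sum 0
-6 5 -4 → sum -5
5 -4 6 → sum 7
-4 6 4 → sum 6
6 4 8 → sum 18
4 8 -7 → sum 5
8 -7 -7 → sum -6
-7 -7 4 → sum -10
-7 4 7 → sum 4
4 7 11 → sum 22

-1, 0, -5, 7, 6, 18, 5, -6, -10, 4, 22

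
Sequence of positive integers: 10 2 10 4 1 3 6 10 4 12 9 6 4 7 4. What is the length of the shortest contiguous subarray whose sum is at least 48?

add 10: running sum 10 < 48
add 2: running sum 12 < 48
add 10: running sum 22 < 48
add 4: running sum 26 < 48
add 1: running sum 27 < 48
add 3: running sum 30 < 48
add 6: running sum 36 < 48
add 10: running sum 46 < 48
end 8: [10, 2, 10, 4, 1, 3, 6, 10, 4] sum 50, len 9
end 9: [10, 4, 1, 3, 6, 10, 4, 12] sum 50, len 8
end 10: [4, 1, 3, 6, 10, 4, 12, 9] sum 49, len 8
end 11: [3, 6, 10, 4, 12, 9, 6] sum 50, len 7
end 12: [6, 10, 4, 12, 9, 6, 4] sum 51, len 7
end 13: [10, 4, 12, 9, 6, 4, 7] sum 52, len 7
end 14: [10, 4, 12, 9, 6, 4, 7, 4] sum 56, len 8
Shortest qualifying length: 7.

7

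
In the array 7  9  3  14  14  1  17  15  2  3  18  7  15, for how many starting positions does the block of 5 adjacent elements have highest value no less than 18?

7 9 3 14 14 → max 14
9 3 14 14 1 → max 14
3 14 14 1 17 → max 17
14 14 1 17 15 → max 17
14 1 17 15 2 → max 17
1 17 15 2 3 → max 17
17 15 2 3 18 → max 18  ≥ 18 ✓
15 2 3 18 7 → max 18  ≥ 18 ✓
2 3 18 7 15 → max 18  ≥ 18 ✓
3 windows satisfy the condition.

3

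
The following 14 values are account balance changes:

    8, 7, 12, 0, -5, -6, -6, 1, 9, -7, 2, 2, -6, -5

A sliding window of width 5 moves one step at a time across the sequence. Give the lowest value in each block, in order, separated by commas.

-5, -6, -6, -6, -6, -7, -7, -7, -7, -7

Sliding a size-5 window across the 14 values:
[8, 7, 12, 0, -5] → min -5
[7, 12, 0, -5, -6] → min -6
[12, 0, -5, -6, -6] → min -6
[0, -5, -6, -6, 1] → min -6
[-5, -6, -6, 1, 9] → min -6
[-6, -6, 1, 9, -7] → min -7
[-6, 1, 9, -7, 2] → min -7
[1, 9, -7, 2, 2] → min -7
[9, -7, 2, 2, -6] → min -7
[-7, 2, 2, -6, -5] → min -7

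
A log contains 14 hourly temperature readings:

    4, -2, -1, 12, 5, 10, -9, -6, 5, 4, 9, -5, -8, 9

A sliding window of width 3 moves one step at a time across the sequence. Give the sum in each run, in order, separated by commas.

[4, -2, -1] → sum 1
[-2, -1, 12] → sum 9
[-1, 12, 5] → sum 16
[12, 5, 10] → sum 27
[5, 10, -9] → sum 6
[10, -9, -6] → sum -5
[-9, -6, 5] → sum -10
[-6, 5, 4] → sum 3
[5, 4, 9] → sum 18
[4, 9, -5] → sum 8
[9, -5, -8] → sum -4
[-5, -8, 9] → sum -4

1, 9, 16, 27, 6, -5, -10, 3, 18, 8, -4, -4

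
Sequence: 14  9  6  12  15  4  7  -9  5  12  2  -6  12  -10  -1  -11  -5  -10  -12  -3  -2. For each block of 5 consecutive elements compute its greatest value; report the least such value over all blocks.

-3

Each size-5 window and its max:
[14, 9, 6, 12, 15] → max 15
[9, 6, 12, 15, 4] → max 15
[6, 12, 15, 4, 7] → max 15
[12, 15, 4, 7, -9] → max 15
[15, 4, 7, -9, 5] → max 15
[4, 7, -9, 5, 12] → max 12
[7, -9, 5, 12, 2] → max 12
[-9, 5, 12, 2, -6] → max 12
[5, 12, 2, -6, 12] → max 12
[12, 2, -6, 12, -10] → max 12
[2, -6, 12, -10, -1] → max 12
[-6, 12, -10, -1, -11] → max 12
[12, -10, -1, -11, -5] → max 12
[-10, -1, -11, -5, -10] → max -1
[-1, -11, -5, -10, -12] → max -1
[-11, -5, -10, -12, -3] → max -3
[-5, -10, -12, -3, -2] → max -2
Least of these is -3.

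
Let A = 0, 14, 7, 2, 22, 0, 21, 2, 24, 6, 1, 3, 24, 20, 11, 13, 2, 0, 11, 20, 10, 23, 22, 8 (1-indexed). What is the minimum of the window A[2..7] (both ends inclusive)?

0

Elements at indices 2..7: 14, 7, 2, 22, 0, 21
min(14, 7, 2, 22, 0, 21) = 0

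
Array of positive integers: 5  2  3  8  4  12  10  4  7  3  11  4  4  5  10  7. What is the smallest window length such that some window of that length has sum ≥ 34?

4

Extend right; whenever the sum reaches 34, record the length and shrink from the left:
add 5: running sum 5 < 34
add 2: running sum 7 < 34
add 3: running sum 10 < 34
add 8: running sum 18 < 34
add 4: running sum 22 < 34
add 12: shortest ending here [5, 2, 3, 8, 4, 12] sum 34, len 6
add 10: shortest ending here [8, 4, 12, 10] sum 34, len 4
add 4: shortest ending here [8, 4, 12, 10, 4] sum 38, len 5
add 7: shortest ending here [4, 12, 10, 4, 7] sum 37, len 5
add 3: shortest ending here [12, 10, 4, 7, 3] sum 36, len 5
add 11: shortest ending here [10, 4, 7, 3, 11] sum 35, len 5
add 4: shortest ending here [10, 4, 7, 3, 11, 4] sum 39, len 6
add 4: shortest ending here [10, 4, 7, 3, 11, 4, 4] sum 43, len 7
add 5: shortest ending here [7, 3, 11, 4, 4, 5] sum 34, len 6
add 10: shortest ending here [11, 4, 4, 5, 10] sum 34, len 5
add 7: shortest ending here [11, 4, 4, 5, 10, 7] sum 41, len 6
Shortest qualifying length: 4.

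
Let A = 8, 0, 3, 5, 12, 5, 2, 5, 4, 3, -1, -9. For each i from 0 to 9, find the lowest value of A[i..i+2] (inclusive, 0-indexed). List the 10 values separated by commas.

0, 0, 3, 5, 2, 2, 2, 3, -1, -9

Sliding a size-3 window across the 12 values:
(8, 0, 3) → min 0
(0, 3, 5) → min 0
(3, 5, 12) → min 3
(5, 12, 5) → min 5
(12, 5, 2) → min 2
(5, 2, 5) → min 2
(2, 5, 4) → min 2
(5, 4, 3) → min 3
(4, 3, -1) → min -1
(3, -1, -9) → min -9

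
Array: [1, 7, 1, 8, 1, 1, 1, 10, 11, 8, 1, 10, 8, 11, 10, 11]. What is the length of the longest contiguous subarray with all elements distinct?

4

[1] len 1
[1, 7] len 2
[7, 1] len 2
[7, 1, 8] len 3
[8, 1] len 2
[1] len 1
[1] len 1
[1, 10] len 2
[1, 10, 11] len 3
[1, 10, 11, 8] len 4
[10, 11, 8, 1] len 4
[11, 8, 1, 10] len 4
[1, 10, 8] len 3
[1, 10, 8, 11] len 4
[8, 11, 10] len 3
[10, 11] len 2
Longest all-distinct length: 4.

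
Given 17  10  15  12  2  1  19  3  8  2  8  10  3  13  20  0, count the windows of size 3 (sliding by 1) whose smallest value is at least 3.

6

[17, 10, 15] → min 10  ≥ 3 ✓
[10, 15, 12] → min 10  ≥ 3 ✓
[15, 12, 2] → min 2
[12, 2, 1] → min 1
[2, 1, 19] → min 1
[1, 19, 3] → min 1
[19, 3, 8] → min 3  ≥ 3 ✓
[3, 8, 2] → min 2
[8, 2, 8] → min 2
[2, 8, 10] → min 2
[8, 10, 3] → min 3  ≥ 3 ✓
[10, 3, 13] → min 3  ≥ 3 ✓
[3, 13, 20] → min 3  ≥ 3 ✓
[13, 20, 0] → min 0
6 windows satisfy the condition.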